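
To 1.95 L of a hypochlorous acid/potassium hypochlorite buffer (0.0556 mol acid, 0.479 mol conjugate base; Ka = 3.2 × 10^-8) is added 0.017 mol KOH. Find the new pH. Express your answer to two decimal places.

pH = 8.60

After neutralization: n(HOCl) = 0.0386 mol, n(OCl-) = 0.496 mol.
pKa = −log(3.2 × 10^-8) = 7.495
pH = pKa + log([A⁻]/[HA]) = 7.495 + log(0.496/0.0386) = 7.495 +1.109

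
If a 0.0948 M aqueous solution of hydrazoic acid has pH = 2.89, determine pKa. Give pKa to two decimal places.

[H+] = 10^(-2.89) = 1.29 × 10^-3 M
At equilibrium [HA] = 0.0948 − 1.29 × 10^-3 = 9.35 × 10^-2 M
Ka = [H+][A-]/[HA] = (1.29 × 10^-3)² / 9.35 × 10^-2 = 1.78 × 10^-5
pKa = -log(1.78 × 10^-5) = 4.75

pKa = 4.75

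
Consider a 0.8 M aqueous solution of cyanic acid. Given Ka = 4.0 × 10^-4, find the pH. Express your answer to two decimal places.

HOCN ⇌ OCN- + H+
From the ICE table, Ka = [H+]²/(0.8 − [H+]) = 4.0 × 10^-4.
Neglecting [H+] in the denominator: [H+] = √(4.0 × 10^-4 × 0.8) = 1.79 × 10^-2 M
pH = −log[H+] = −log(1.79 × 10^-2) = 1.75

pH = 1.75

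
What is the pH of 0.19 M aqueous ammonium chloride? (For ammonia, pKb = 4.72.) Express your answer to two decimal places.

NH4+ is the conjugate acid of the weak base NH3.
Kb = 10^(−4.72) = 1.91 × 10^-5
Ka = Kw/Kb = 1.0×10^-14 / 1.91 × 10^-5 = 5.24 × 10^-10
Ka = x²/(0.19 − x) = 5.24 × 10^-10
Assume x ≪ 0.19: x ≈ √(5.24 × 10^-10 × 0.19) = 9.98 × 10^-6 M
(x/C₀ = 0.0053% < 5%, so the approximation holds.)
pH = −log(9.98 × 10^-6) = 5.00

pH = 5.00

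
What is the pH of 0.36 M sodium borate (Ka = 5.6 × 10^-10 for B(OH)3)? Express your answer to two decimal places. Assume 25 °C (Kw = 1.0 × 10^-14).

pH = 11.40

B(OH)4- is the conjugate base of the weak acid B(OH)3.
Kb = Kw/Ka = 1.0×10^-14 / 5.6 × 10^-10 = 1.79 × 10^-5
From the ICE table, Kb = [OH-]²/(0.36 − [OH-]) = 1.79 × 10^-5.
Since Kb ≪ C₀, [OH-] ≈ √(Kb·C₀) = 2.54 × 10^-3 M.
Check: 0.71% ionized — well under 5%, approximation valid.
pOH = −log(2.54 × 10^-3) = 2.60; pH = 14.00 − 2.60 = 11.40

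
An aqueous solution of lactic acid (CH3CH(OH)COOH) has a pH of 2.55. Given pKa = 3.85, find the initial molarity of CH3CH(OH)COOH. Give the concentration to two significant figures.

C₀ = 5.9 × 10^-2 M

[H+] = 10^(-2.55) = 2.82 × 10^-3 M = x
Ka = 10^(−3.85) = 1.41 × 10^-4
Ka = x²/(C₀ − x) ⇒ C₀ = x + x²/Ka
C₀ = 2.82 × 10^-3 + (2.82 × 10^-3)²/(1.41 × 10^-4) = 5.92 × 10^-2 M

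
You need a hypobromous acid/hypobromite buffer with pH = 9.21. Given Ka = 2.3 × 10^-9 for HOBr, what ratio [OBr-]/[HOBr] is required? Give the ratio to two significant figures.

ratio = 3.7

pKa = -log(2.3 × 10^-9) = 8.638
pH = pKa + log(r) ⇒ log(r) = 9.21 − 8.638 = +0.572
r = [OBr-]/[HOBr] = 10^(+0.572) = 3.73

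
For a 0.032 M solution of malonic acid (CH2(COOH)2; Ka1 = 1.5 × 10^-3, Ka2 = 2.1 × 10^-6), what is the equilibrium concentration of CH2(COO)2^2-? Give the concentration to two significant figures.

First ionization gives [H+] ≈ [CH2(COOH)COO-] = 6.22 × 10^-3 M.
Second step: Ka2 = [H+][CH2(COO)2^2-]/[CH2(COOH)COO-] ≈ [CH2(COO)2^2-] (since [H+] ≈ [CH2(COOH)COO-]).
So [CH2(COO)2^2-] ≈ Ka2.

2.1 × 10^-6 M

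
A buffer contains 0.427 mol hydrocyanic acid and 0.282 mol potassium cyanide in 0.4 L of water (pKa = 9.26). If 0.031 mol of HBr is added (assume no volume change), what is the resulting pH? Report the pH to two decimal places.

pH = 9.00

After neutralization: n(HCN) = 0.458 mol, n(CN-) = 0.251 mol.
pH = pKa + log(n_CN-/n_HCN) = 9.26 + log(0.251/0.458) = 9.26 + (-0.261)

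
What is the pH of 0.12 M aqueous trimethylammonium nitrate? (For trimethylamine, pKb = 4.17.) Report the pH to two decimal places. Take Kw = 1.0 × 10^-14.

pH = 5.38

(CH3)3NH+ is the conjugate acid of the weak base (CH3)3N.
Kb = 10^(−4.17) = 6.76 × 10^-5
Ka = Kw/Kb = 1.0×10^-14 / 6.76 × 10^-5 = 1.48 × 10^-10
Let x = [H+] at equilibrium. Ka = x²/(0.12 − x).
Assume x ≪ 0.12: x ≈ √(1.48 × 10^-10 × 0.12) = 4.21 × 10^-6 M
pH = −log[H+] = −log(4.21 × 10^-6) = 5.38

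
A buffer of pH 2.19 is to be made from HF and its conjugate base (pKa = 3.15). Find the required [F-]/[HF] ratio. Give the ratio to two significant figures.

ratio = 0.11

pH = pKa + log(r) ⇒ log(r) = 2.19 − 3.15 = -0.96
r = [F-]/[HF] = 10^(-0.96) = 0.11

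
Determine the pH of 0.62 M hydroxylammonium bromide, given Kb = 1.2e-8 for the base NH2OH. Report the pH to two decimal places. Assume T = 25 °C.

pH = 3.14

NH3OH+ is the conjugate acid of the weak base NH2OH.
Ka = Kw/Kb = 1.0×10^-14 / 1.2 × 10^-8 = 8.33 × 10^-7
From the ICE table, Ka = x²/(0.62 − x) = 8.33 × 10^-7.
Neglecting x in the denominator: x = √(8.33 × 10^-7 × 0.62) = 7.19 × 10^-4 M
Check: 0.12% ionized — well under 5%, approximation valid.
pH = −log[H+] = −log(7.19 × 10^-4) = 3.14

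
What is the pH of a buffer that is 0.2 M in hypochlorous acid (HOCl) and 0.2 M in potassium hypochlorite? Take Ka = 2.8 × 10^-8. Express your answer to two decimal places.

pKa = −log(2.8 × 10^-8) = 7.553
pH = pKa + log([A⁻]/[HA]) = 7.553 + log(0.2/0.2)
pH = 7.553 + (+0.000) = 7.55

pH = 7.55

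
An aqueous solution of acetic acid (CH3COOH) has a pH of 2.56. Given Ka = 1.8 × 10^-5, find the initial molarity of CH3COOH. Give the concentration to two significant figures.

[H+] = 10^(-2.56) = 2.75 × 10^-3 M = x
Ka = x²/(C₀ − x) ⇒ C₀ = x + x²/Ka
C₀ = 2.75 × 10^-3 + (2.75 × 10^-3)²/(1.8 × 10^-5) = 4.23 × 10^-1 M

C₀ = 4.2 × 10^-1 M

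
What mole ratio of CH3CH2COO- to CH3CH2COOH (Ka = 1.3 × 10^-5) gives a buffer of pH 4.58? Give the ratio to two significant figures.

ratio = 0.49

pKa = -log(1.3 × 10^-5) = 4.886
pH = pKa + log(r) ⇒ log(r) = 4.58 − 4.886 = -0.306
r = [CH3CH2COO-]/[CH3CH2COOH] = 10^(-0.306) = 0.494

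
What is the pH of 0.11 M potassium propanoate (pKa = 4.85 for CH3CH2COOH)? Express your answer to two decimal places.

CH3CH2COO- is the conjugate base of the weak acid CH3CH2COOH.
Ka = 10^(−4.85) = 1.41 × 10^-5
Kb = Kw/Ka = 1.0×10^-14 / 1.41 × 10^-5 = 7.09 × 10^-10
Kb = x²/(0.11 − x) = 7.09 × 10^-10
Assume x ≪ 0.11: x ≈ √(7.09 × 10^-10 × 0.11) = 8.83 × 10^-6 M
Check: 0.008% ionized — well under 5%, approximation valid.
pOH = 5.05, so pH = 14.00 − pOH = 8.95

pH = 8.95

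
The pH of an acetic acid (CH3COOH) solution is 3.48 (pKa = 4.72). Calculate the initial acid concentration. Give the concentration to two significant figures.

[H+] = 10^(-3.48) = 3.31 × 10^-4 M = x
Ka = 10^(−4.72) = 1.91 × 10^-5
Ka = x²/(C₀ − x) ⇒ C₀ = x + x²/Ka
C₀ = 3.31 × 10^-4 + (3.31 × 10^-4)²/(1.91 × 10^-5) = 6.07 × 10^-3 M

C₀ = 6.1 × 10^-3 M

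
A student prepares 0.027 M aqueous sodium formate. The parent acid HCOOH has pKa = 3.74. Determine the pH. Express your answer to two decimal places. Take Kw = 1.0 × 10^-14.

HCOO- is the conjugate base of the weak acid HCOOH.
Ka = 10^(−3.74) = 1.82 × 10^-4
Kb = Kw/Ka = 1.0×10^-14 / 1.82 × 10^-4 = 5.49 × 10^-11
Kb = x²/(0.027 − x) = 5.49 × 10^-11
Assume x ≪ 0.027: x ≈ √(5.49 × 10^-11 × 0.027) = 1.22 × 10^-6 M
(x/C₀ = 0.0045% < 5%, so the approximation holds.)
pOH = −log(1.22 × 10^-6) = 5.91; pH = 14.00 − 5.91 = 8.09

pH = 8.09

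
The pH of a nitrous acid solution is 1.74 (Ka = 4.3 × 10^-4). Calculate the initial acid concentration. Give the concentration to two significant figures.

C₀ = 7.9 × 10^-1 M

[H+] = 10^(-1.74) = 1.82 × 10^-2 M = x
Ka = x²/(C₀ − x) ⇒ C₀ = x + x²/Ka
C₀ = 1.82 × 10^-2 + (1.82 × 10^-2)²/(4.3 × 10^-4) = 7.89 × 10^-1 M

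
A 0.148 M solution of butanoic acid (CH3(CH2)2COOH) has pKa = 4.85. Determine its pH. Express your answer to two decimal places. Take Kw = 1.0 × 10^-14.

CH3(CH2)2COOH ⇌ CH3(CH2)2COO- + H+
Ka = 10^(−4.85) = 1.41 × 10^-5
Let x = [H+] at equilibrium. Ka = x²/(0.148 − x).
Since Ka ≪ C₀, x ≈ √(Ka·C₀) = 1.44 × 10^-3 M.
pH = −log[H+] = −log(1.44 × 10^-3) = 2.84

pH = 2.84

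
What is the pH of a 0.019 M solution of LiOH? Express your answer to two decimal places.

pH = 12.28

LiOH is a strong base; [OH-] = 0.019 M.
pOH = -log(0.019) = 1.72
pH = 14.00 - 1.72 = 12.28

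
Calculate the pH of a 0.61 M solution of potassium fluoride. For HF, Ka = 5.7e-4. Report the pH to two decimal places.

pH = 8.51

F- is the conjugate base of the weak acid HF.
Kb = Kw/Ka = 1.0×10^-14 / 5.7 × 10^-4 = 1.75 × 10^-11
Kb = x²/(0.61 − x) = 1.75 × 10^-11
Assume x ≪ 0.61: x ≈ √(1.75 × 10^-11 × 0.61) = 3.27 × 10^-6 M
Check: 0.00054% ionized — well under 5%, approximation valid.
pOH = −log(3.27 × 10^-6) = 5.49; pH = 14.00 − 5.49 = 8.51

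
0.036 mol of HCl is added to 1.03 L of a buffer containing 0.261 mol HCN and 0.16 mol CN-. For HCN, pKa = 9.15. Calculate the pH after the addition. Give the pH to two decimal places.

pH = 8.77

Added H+ converts CN- to HCN: HCN → 0.297 mol, CN- → 0.124 mol.
pH = pKa + log(n_CN-/n_HCN) = 9.15 + log(0.124/0.297) = 9.15 + (-0.379)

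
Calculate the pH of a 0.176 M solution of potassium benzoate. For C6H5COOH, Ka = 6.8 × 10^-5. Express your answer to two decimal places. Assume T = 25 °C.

pH = 8.71

C6H5COO- is the conjugate base of the weak acid C6H5COOH.
Kb = Kw/Ka = 1.0×10^-14 / 6.8 × 10^-5 = 1.47 × 10^-10
Let x = [OH-] at equilibrium. Kb = x²/(0.176 − x).
Assume x ≪ 0.176: x ≈ √(1.47 × 10^-10 × 0.176) = 5.09 × 10^-6 M
pOH = 5.29, so pH = 14.00 − pOH = 8.71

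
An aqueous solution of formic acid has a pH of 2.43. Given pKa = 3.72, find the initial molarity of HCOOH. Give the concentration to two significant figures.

[H+] = 10^(-2.43) = 3.72 × 10^-3 M = x
Ka = 10^(−3.72) = 1.91 × 10^-4
Ka = x²/(C₀ − x) ⇒ C₀ = x + x²/Ka
C₀ = 3.72 × 10^-3 + (3.72 × 10^-3)²/(1.91 × 10^-4) = 7.62 × 10^-2 M

C₀ = 7.6 × 10^-2 M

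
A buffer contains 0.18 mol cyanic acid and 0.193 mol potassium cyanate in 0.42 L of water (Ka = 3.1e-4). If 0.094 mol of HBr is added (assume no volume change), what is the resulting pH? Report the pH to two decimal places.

pH = 3.07

Added H+ converts OCN- to HOCN: HOCN → 0.274 mol, OCN- → 0.099 mol.
pKa = −log(3.1 × 10^-4) = 3.509
pH = pKa + log([A⁻]/[HA]) = 3.509 + log(0.099/0.274) = 3.509 -0.442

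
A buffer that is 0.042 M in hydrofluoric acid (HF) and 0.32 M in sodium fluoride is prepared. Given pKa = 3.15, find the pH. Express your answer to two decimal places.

pH = 4.03

Using pH = pKa + log([base]/[acid]) with [base]/[acid] = 0.32/0.042:
pH = 3.15 + (+0.882) = 4.03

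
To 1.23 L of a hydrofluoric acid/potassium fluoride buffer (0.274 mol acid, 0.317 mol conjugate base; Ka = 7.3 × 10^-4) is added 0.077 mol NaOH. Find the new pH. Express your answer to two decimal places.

OH- converts HF to F-: HF → 0.197 mol, F- → 0.394 mol.
pKa = −log(7.3 × 10^-4) = 3.137
pH = pKa + log([A⁻]/[HA]) = 3.137 + log(0.394/0.197) = 3.137 +0.301

pH = 3.44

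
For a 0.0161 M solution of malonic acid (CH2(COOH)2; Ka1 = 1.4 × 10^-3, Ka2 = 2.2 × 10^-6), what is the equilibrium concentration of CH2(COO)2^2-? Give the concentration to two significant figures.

First ionization gives [H+] ≈ [CH2(COOH)COO-] = 4.10 × 10^-3 M.
Second step: Ka2 = [H+][CH2(COO)2^2-]/[CH2(COOH)COO-] ≈ [CH2(COO)2^2-] (since [H+] ≈ [CH2(COOH)COO-]).
So [CH2(COO)2^2-] ≈ Ka2.

2.2 × 10^-6 M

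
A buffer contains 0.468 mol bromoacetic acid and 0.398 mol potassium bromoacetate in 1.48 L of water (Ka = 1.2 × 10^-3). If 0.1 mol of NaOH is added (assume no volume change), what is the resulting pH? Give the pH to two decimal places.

OH- converts BrCH2COOH to BrCH2COO-: BrCH2COOH → 0.368 mol, BrCH2COO- → 0.498 mol.
pKa = −log(1.2 × 10^-3) = 2.921
pH = pKa + log(n_BrCH2COO-/n_BrCH2COOH) = 2.921 + log(0.498/0.368) = 2.921 + (+0.131)

pH = 3.05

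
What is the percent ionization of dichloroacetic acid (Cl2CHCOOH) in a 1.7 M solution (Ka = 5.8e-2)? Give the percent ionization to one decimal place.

Cl2CHCOOH ⇌ Cl2CHCOO- + H+; let x = [H+] at equilibrium.
Solve x² + 0.058x − 0.0986 = 0 → x = 2.86 × 10^-1 M
Fraction ionized = 2.86 × 10^-1 / 1.7 = 0.1682 → 16.8%

16.8%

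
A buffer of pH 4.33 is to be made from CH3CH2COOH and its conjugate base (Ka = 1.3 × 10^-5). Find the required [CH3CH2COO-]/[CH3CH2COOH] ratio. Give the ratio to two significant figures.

ratio = 0.28

pKa = -log(1.3 × 10^-5) = 4.886
pH = pKa + log(r) ⇒ log(r) = 4.33 − 4.886 = -0.556
r = [CH3CH2COO-]/[CH3CH2COOH] = 10^(-0.556) = 0.278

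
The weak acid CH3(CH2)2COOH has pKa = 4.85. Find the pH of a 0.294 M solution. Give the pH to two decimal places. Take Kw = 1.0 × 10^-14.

CH3(CH2)2COOH ⇌ CH3(CH2)2COO- + H+
Ka = 10^(−4.85) = 1.41 × 10^-5
Ka = [H+]²/(0.294 − [H+]) = 1.41 × 10^-5
Neglecting [H+] in the denominator: [H+] = √(1.41 × 10^-5 × 0.294) = 2.04 × 10^-3 M
pH = −log(2.04 × 10^-3) = 2.69

pH = 2.69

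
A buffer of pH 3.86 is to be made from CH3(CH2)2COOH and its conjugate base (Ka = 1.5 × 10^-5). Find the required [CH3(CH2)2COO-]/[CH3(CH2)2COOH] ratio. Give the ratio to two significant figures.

ratio = 0.11

pKa = -log(1.5 × 10^-5) = 4.824
pH = pKa + log(r) ⇒ log(r) = 3.86 − 4.824 = -0.964
r = [CH3(CH2)2COO-]/[CH3(CH2)2COOH] = 10^(-0.964) = 0.109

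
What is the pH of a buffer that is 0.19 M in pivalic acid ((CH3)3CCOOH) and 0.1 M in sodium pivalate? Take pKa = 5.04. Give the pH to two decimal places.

Using pH = pKa + log([base]/[acid]) with [base]/[acid] = 0.1/0.19:
pH = 5.04 + (-0.279) = 4.76

pH = 4.76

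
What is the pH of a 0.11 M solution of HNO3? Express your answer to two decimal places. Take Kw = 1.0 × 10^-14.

HNO3 is a strong acid and dissociates completely, so [H+] = 0.11 M.
pH = -log(0.11) = 0.96

pH = 0.96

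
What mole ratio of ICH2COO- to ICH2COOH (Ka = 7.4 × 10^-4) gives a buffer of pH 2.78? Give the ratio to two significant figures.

pKa = -log(7.4 × 10^-4) = 3.131
pH = pKa + log(r) ⇒ log(r) = 2.78 − 3.131 = -0.351
r = [ICH2COO-]/[ICH2COOH] = 10^(-0.351) = 0.446

ratio = 0.45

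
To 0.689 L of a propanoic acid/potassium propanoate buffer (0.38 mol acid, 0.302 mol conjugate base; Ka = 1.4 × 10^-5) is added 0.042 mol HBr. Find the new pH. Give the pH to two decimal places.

pH = 4.64

Added H+ converts CH3CH2COO- to CH3CH2COOH: CH3CH2COOH → 0.422 mol, CH3CH2COO- → 0.26 mol.
pKa = −log(1.4 × 10^-5) = 4.854
pH = pKa + log([A⁻]/[HA]) = 4.854 + log(0.26/0.422) = 4.854 -0.210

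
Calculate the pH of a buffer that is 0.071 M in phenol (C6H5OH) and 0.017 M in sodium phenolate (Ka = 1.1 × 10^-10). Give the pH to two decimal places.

pH = 9.34

pKa = −log(1.1 × 10^-10) = 9.959
Using pH = pKa + log([base]/[acid]) with [base]/[acid] = 0.017/0.071:
pH = 9.959 + (-0.621) = 9.34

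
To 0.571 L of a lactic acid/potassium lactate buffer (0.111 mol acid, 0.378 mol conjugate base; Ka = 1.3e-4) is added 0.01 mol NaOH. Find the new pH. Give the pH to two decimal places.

pH = 4.47

After neutralization: n(CH3CH(OH)COOH) = 0.101 mol, n(CH3CH(OH)COO-) = 0.388 mol.
pKa = −log(1.3 × 10^-4) = 3.886
pH = pKa + log([A⁻]/[HA]) = 3.886 + log(0.388/0.101) = 3.886 +0.585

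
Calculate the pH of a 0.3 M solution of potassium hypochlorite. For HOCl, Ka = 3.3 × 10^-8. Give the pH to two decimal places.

pH = 10.48

OCl- is the conjugate base of the weak acid HOCl.
Kb = Kw/Ka = 1.0×10^-14 / 3.3 × 10^-8 = 3.03 × 10^-7
From the ICE table, Kb = x²/(0.3 − x) = 3.03 × 10^-7.
Assume x ≪ 0.3: x ≈ √(3.03 × 10^-7 × 0.3) = 3.01 × 10^-4 M
(x/C₀ = 0.1% < 5%, so the approximation holds.)
pOH = −log(3.01 × 10^-4) = 3.52; pH = 14.00 − 3.52 = 10.48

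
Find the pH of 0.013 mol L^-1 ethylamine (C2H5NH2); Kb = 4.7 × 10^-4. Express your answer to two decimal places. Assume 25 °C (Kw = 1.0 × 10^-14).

C2H5NH2 + H2O ⇌ C2H5NH3+ + OH-
Let x = [OH-] at equilibrium. Kb = x²/(0.013 − x).
The 5% rule fails; solving x² + Kb·x − Kb·C₀ = 0 exactly:
x = (−Kb + √(Kb² + 4·Kb·C₀))/2 = 2.25 × 10^-3 M
pOH = −log(2.25 × 10^-3) = 2.65; pH = 14.00 − 2.65 = 11.35

pH = 11.35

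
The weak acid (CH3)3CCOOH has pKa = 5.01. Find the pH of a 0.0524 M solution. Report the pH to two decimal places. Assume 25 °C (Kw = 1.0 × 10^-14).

(CH3)3CCOOH ⇌ (CH3)3CCOO- + H+
Ka = 10^(−5.01) = 9.77 × 10^-6
Ka = x²/(0.0524 − x) = 9.77 × 10^-6
Assume x ≪ 0.0524: x ≈ √(9.77 × 10^-6 × 0.0524) = 7.16 × 10^-4 M
Check: 1.4% ionized — well under 5%, approximation valid.
pH = −log(7.16 × 10^-4) = 3.15

pH = 3.15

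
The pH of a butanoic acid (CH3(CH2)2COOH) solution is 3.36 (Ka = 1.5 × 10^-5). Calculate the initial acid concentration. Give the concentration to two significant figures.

C₀ = 1.3 × 10^-2 M

[H+] = 10^(-3.36) = 4.37 × 10^-4 M = x
Ka = x²/(C₀ − x) ⇒ C₀ = x + x²/Ka
C₀ = 4.37 × 10^-4 + (4.37 × 10^-4)²/(1.5 × 10^-5) = 1.32 × 10^-2 M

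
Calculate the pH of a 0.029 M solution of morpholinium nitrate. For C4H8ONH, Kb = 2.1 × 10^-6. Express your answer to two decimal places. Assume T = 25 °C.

C4H8ONH2+ is the conjugate acid of the weak base C4H8ONH.
Ka = Kw/Kb = 1.0×10^-14 / 2.1 × 10^-6 = 4.76 × 10^-9
From the ICE table, Ka = [H+]²/(0.029 − [H+]) = 4.76 × 10^-9.
Assume [H+] ≪ 0.029: [H+] ≈ √(4.76 × 10^-9 × 0.029) = 1.17 × 10^-5 M
pH = −log(1.17 × 10^-5) = 4.93

pH = 4.93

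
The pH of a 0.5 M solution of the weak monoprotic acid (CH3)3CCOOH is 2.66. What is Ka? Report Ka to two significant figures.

[H+] = 10^(-2.66) = 2.19 × 10^-3 M
At equilibrium [HA] = 0.5 − 2.19 × 10^-3 = 4.98 × 10^-1 M
Ka = [H+][A-]/[HA] = (2.19 × 10^-3)² / 4.98 × 10^-1 = 9.6 × 10^-6

Ka = 9.6 × 10^-6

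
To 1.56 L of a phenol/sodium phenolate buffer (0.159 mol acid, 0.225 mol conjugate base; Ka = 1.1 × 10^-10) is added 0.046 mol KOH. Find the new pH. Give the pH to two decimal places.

After neutralization: n(C6H5OH) = 0.113 mol, n(C6H5O-) = 0.271 mol.
pKa = −log(1.1 × 10^-10) = 9.959
pH = pKa + log(n_C6H5O-/n_C6H5OH) = 9.959 + log(0.271/0.113) = 9.959 + (+0.380)

pH = 10.34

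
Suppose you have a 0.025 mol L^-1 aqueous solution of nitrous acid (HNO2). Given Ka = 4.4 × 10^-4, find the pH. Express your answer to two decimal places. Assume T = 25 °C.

HNO2 ⇌ NO2- + H+
From the ICE table, Ka = [H+]²/(0.025 − [H+]) = 4.4 × 10^-4.
Here C₀/Ka ≈ 56.8, so the small-[H+] approximation fails. Use the quadratic:
[H+] = (−Ka + √(Ka² + 4·Ka·C₀))/2 = 3.10 × 10^-3 M
pH = −log(3.10 × 10^-3) = 2.51

pH = 2.51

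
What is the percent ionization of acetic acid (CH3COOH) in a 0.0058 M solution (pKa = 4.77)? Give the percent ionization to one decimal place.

5.3%

CH3COOH ⇌ CH3COO- + H+; let x = [H+] at equilibrium.
Ka = 10^(−4.77) = 1.70 × 10^-5
Solve x² + 1.7e-05x − 9.86e-08 = 0 → x = 3.06 × 10^-4 M
% ionization = x/C₀ × 100% = 3.06 × 10^-4/0.0058 × 100% = 5.3%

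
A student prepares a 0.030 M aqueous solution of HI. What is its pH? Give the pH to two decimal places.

pH = 1.52

HI is a strong acid and dissociates completely, so [H+] = 0.030 M.
pH = -log(0.03) = 1.52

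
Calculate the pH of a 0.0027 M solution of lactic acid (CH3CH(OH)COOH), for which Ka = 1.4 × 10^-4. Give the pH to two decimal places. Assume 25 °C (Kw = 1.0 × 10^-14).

CH3CH(OH)COOH ⇌ CH3CH(OH)COO- + H+
Ka = [H+]²/(0.0027 − [H+]) = 1.4 × 10^-4
The 5% rule fails; solving [H+]² + Ka·[H+] − Ka·C₀ = 0 exactly:
[H+] = (−Ka + √(Ka² + 4·Ka·C₀))/2 = 5.49 × 10^-4 M
pH = −log(5.49 × 10^-4) = 3.26

pH = 3.26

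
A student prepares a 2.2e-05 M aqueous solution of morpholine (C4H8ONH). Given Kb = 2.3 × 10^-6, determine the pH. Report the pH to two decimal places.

pH = 8.78

C4H8ONH + H2O ⇌ C4H8ONH2+ + OH-
Kb = x²/(2.2e-05 − x) = 2.3 × 10^-6
x is not negligible relative to C₀; solve x² + 2.3e-06·x − 5.06e-11 = 0.
x = [−2.3e-06 + √(2.3e-06² + 2.02e-10)]/2 = 6.06 × 10^-6 M
pOH = −log(6.06 × 10^-6) = 5.22; pH = 14.00 − 5.22 = 8.78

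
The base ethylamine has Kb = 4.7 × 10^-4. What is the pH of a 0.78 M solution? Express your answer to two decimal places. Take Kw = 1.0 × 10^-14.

C2H5NH2 + H2O ⇌ C2H5NH3+ + OH-
From the ICE table, Kb = [OH-]²/(0.78 − [OH-]) = 4.7 × 10^-4.
Assume [OH-] ≪ 0.78: [OH-] ≈ √(4.7 × 10^-4 × 0.78) = 1.91 × 10^-2 M
pOH = 1.72, so pH = 14.00 − pOH = 12.28

pH = 12.28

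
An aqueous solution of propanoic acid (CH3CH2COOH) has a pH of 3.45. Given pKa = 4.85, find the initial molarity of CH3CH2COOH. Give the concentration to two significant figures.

C₀ = 9.3 × 10^-3 M

[H+] = 10^(-3.45) = 3.55 × 10^-4 M = x
Ka = 10^(−4.85) = 1.41 × 10^-5
Ka = x²/(C₀ − x) ⇒ C₀ = x + x²/Ka
C₀ = 3.55 × 10^-4 + (3.55 × 10^-4)²/(1.41 × 10^-5) = 9.29 × 10^-3 M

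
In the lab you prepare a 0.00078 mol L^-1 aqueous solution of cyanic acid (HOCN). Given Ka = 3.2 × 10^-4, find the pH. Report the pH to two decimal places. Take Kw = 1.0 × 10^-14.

HOCN ⇌ OCN- + H+
Ka = [H+]²/(0.00078 − [H+]) = 3.2 × 10^-4
The 5% rule fails; solving [H+]² + Ka·[H+] − Ka·C₀ = 0 exactly:
[H+] = (−Ka + √(Ka² + 4·Ka·C₀))/2 = 3.65 × 10^-4 M
pH = −log(3.65 × 10^-4) = 3.44

pH = 3.44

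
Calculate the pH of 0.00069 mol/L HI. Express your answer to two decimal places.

HI is a strong acid and dissociates completely, so [H+] = 0.00069 M.
pH = -log(0.00069) = 3.16

pH = 3.16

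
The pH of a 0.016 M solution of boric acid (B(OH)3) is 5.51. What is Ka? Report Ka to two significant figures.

[H+] = 10^(-5.51) = 3.09 × 10^-6 M
At equilibrium [HA] = 0.016 − 3.09 × 10^-6 = 1.60 × 10^-2 M
Ka = [H+][A-]/[HA] = (3.09 × 10^-6)² / 1.60 × 10^-2 = 6.0 × 10^-10

Ka = 6.0 × 10^-10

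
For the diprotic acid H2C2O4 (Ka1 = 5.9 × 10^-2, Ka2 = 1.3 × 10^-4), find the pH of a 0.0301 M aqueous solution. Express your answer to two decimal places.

Ka1 ≫ Ka2, so treat the first dissociation as the only significant source of H+.
Ka1 = x²/(0.0301 − x) = 5.9 × 10^-2
Solving the quadratic: x = (−Ka1 + √(Ka1² + 4·Ka1·C₀))/2 = 2.19 × 10^-2 M
pH = −log(2.19 × 10^-2) = 1.66

pH = 1.66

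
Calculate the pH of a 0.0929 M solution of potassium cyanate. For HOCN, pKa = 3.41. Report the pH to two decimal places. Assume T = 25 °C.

OCN- is the conjugate base of the weak acid HOCN.
Ka = 10^(−3.41) = 3.89 × 10^-4
Kb = Kw/Ka = 1.0×10^-14 / 3.89 × 10^-4 = 2.57 × 10^-11
Kb = [OH-]²/(0.0929 − [OH-]) = 2.57 × 10^-11
Assume [OH-] ≪ 0.0929: [OH-] ≈ √(2.57 × 10^-11 × 0.0929) = 1.55 × 10^-6 M
Check: 0.0017% ionized — well under 5%, approximation valid.
pOH = −log(1.55 × 10^-6) = 5.81; pH = 14.00 − 5.81 = 8.19

pH = 8.19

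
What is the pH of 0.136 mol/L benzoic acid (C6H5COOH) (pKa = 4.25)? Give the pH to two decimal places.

C6H5COOH ⇌ C6H5COO- + H+
Ka = 10^(−4.25) = 5.62 × 10^-5
Ka = [H+]²/(0.136 − [H+]) = 5.62 × 10^-5
Neglecting [H+] in the denominator: [H+] = √(5.62 × 10^-5 × 0.136) = 2.76 × 10^-3 M
([H+]/C₀ = 2% < 5%, so the approximation holds.)
pH = −log(2.76 × 10^-3) = 2.56

pH = 2.56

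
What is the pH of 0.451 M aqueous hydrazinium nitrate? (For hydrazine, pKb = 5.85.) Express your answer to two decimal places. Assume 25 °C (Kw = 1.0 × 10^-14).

N2H5+ is the conjugate acid of the weak base N2H4.
Kb = 10^(−5.85) = 1.41 × 10^-6
Ka = Kw/Kb = 1.0×10^-14 / 1.41 × 10^-6 = 7.09 × 10^-9
From the ICE table, Ka = x²/(0.451 − x) = 7.09 × 10^-9.
Neglecting x in the denominator: x = √(7.09 × 10^-9 × 0.451) = 5.65 × 10^-5 M
pH = −log[H+] = −log(5.65 × 10^-5) = 4.25

pH = 4.25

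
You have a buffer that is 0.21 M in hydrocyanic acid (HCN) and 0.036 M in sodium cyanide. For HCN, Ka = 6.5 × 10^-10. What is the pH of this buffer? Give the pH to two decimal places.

pH = 8.42

pKa = −log(6.5 × 10^-10) = 9.187
pH = pKa + log([A⁻]/[HA]) = 9.187 + log(0.036/0.21)
pH = 9.187 + (-0.766) = 8.42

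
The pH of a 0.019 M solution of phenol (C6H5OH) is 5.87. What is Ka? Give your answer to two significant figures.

[H+] = 10^(-5.87) = 1.35 × 10^-6 M
At equilibrium [HA] = 0.019 − 1.35 × 10^-6 = 1.90 × 10^-2 M
Ka = [H+][A-]/[HA] = (1.35 × 10^-6)² / 1.90 × 10^-2 = 9.6 × 10^-11

Ka = 9.6 × 10^-11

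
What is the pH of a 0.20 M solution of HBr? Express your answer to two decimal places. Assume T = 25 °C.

HBr is a strong acid and dissociates completely, so [H+] = 0.20 M.
pH = -log(0.2) = 0.70

pH = 0.70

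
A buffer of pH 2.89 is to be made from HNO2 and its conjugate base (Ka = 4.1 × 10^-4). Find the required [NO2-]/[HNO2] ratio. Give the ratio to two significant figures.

pKa = -log(4.1 × 10^-4) = 3.387
pH = pKa + log(r) ⇒ log(r) = 2.89 − 3.387 = -0.497
r = [NO2-]/[HNO2] = 10^(-0.497) = 0.318

ratio = 0.32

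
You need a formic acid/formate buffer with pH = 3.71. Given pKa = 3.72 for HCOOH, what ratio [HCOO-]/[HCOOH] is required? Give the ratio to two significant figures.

pH = pKa + log(r) ⇒ log(r) = 3.71 − 3.72 = -0.01
r = [HCOO-]/[HCOOH] = 10^(-0.01) = 0.977

ratio = 0.98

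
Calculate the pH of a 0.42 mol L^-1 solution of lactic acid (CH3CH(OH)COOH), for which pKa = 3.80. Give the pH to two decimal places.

CH3CH(OH)COOH ⇌ CH3CH(OH)COO- + H+
Ka = 10^(−3.80) = 1.58 × 10^-4
From the ICE table, Ka = [H+]²/(0.42 − [H+]) = 1.58 × 10^-4.
Neglecting [H+] in the denominator: [H+] = √(1.58 × 10^-4 × 0.42) = 8.15 × 10^-3 M
Check: 1.9% ionized — well under 5%, approximation valid.
pH = −log(8.15 × 10^-3) = 2.09

pH = 2.09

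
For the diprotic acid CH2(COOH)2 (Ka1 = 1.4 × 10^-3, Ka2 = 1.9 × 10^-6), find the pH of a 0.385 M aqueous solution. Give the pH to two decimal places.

pH = 1.65

Ka1 ≫ Ka2, so treat the first dissociation as the only significant source of H+.
Ka1 = x²/(0.385 − x) = 1.4 × 10^-3
Solving the quadratic: x = (−Ka1 + √(Ka1² + 4·Ka1·C₀))/2 = 2.25 × 10^-2 M
pH = −log(2.25 × 10^-2) = 1.65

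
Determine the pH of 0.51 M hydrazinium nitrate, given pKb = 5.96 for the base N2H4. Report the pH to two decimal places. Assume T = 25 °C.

N2H5+ is the conjugate acid of the weak base N2H4.
Kb = 10^(−5.96) = 1.10 × 10^-6
Ka = Kw/Kb = 1.0×10^-14 / 1.10 × 10^-6 = 9.09 × 10^-9
Ka = [H+]²/(0.51 − [H+]) = 9.09 × 10^-9
Neglecting [H+] in the denominator: [H+] = √(9.09 × 10^-9 × 0.51) = 6.81 × 10^-5 M
Check: 0.013% ionized — well under 5%, approximation valid.
pH = −log(6.81 × 10^-5) = 4.17

pH = 4.17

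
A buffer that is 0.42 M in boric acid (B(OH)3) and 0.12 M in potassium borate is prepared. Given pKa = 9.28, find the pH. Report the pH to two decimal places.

pH = 8.74

Henderson–Hasselbalch: pH = pKa + log([B(OH)4-]/[B(OH)3]) = 9.28 + log(0.12/0.42)
pH = 9.28 + (-0.544) = 8.74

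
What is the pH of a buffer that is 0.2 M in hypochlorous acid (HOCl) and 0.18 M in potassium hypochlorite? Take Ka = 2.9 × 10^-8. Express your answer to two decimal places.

pKa = −log(2.9 × 10^-8) = 7.538
Using pH = pKa + log([base]/[acid]) with [base]/[acid] = 0.18/0.2:
pH = 7.538 + (-0.046) = 7.49

pH = 7.49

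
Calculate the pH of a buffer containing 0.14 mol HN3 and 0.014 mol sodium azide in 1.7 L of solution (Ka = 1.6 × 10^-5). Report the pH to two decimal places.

pH = 3.80

pKa = −log(1.6 × 10^-5) = 4.796
pH = pKa + log([A⁻]/[HA]) = 4.796 + log(0.014/0.14)
pH = 4.796 + (-1.000) = 3.80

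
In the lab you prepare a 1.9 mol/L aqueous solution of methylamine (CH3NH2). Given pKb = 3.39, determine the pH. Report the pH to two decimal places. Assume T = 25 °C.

pH = 12.44

CH3NH2 + H2O ⇌ CH3NH3+ + OH-
Kb = 10^(−3.39) = 4.07 × 10^-4
Kb = [OH-]²/(1.9 − [OH-]) = 4.07 × 10^-4
Since Kb ≪ C₀, [OH-] ≈ √(Kb·C₀) = 2.78 × 10^-2 M.
pOH = 1.56, so pH = 14.00 − pOH = 12.44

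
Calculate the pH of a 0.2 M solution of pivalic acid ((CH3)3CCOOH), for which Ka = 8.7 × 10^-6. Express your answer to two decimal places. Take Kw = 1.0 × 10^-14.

(CH3)3CCOOH ⇌ (CH3)3CCOO- + H+
From the ICE table, Ka = [H+]²/(0.2 − [H+]) = 8.7 × 10^-6.
Assume [H+] ≪ 0.2: [H+] ≈ √(8.7 × 10^-6 × 0.2) = 1.32 × 10^-3 M
([H+]/C₀ = 0.66% < 5%, so the approximation holds.)
pH = −log[H+] = −log(1.32 × 10^-3) = 2.88

pH = 2.88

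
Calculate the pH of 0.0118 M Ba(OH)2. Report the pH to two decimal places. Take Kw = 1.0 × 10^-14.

Ba(OH)2 is a strong base (each formula unit releases 2 OH-); [OH-] = 0.0236 M.
pOH = -log(0.0236) = 1.63
pH = 14.00 - 1.63 = 12.37

pH = 12.37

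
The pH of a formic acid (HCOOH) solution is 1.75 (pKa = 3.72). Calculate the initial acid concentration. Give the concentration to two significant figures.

C₀ = 1.7 M

[H+] = 10^(-1.75) = 1.78 × 10^-2 M = x
Ka = 10^(−3.72) = 1.91 × 10^-4
Ka = x²/(C₀ − x) ⇒ C₀ = x + x²/Ka
C₀ = 1.78 × 10^-2 + (1.78 × 10^-2)²/(1.91 × 10^-4) = 1.68 M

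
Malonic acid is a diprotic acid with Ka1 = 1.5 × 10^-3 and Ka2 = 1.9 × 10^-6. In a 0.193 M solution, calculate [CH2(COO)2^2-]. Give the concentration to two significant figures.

First ionization gives [H+] ≈ [CH2(COOH)COO-] = 1.63 × 10^-2 M.
Second step: Ka2 = [H+][CH2(COO)2^2-]/[CH2(COOH)COO-] ≈ [CH2(COO)2^2-] (since [H+] ≈ [CH2(COOH)COO-]).
So [CH2(COO)2^2-] ≈ Ka2.

1.9 × 10^-6 M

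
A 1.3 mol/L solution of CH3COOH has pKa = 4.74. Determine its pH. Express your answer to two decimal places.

pH = 2.31

CH3COOH ⇌ CH3COO- + H+
Ka = 10^(−4.74) = 1.82 × 10^-5
From the ICE table, Ka = [H+]²/(1.3 − [H+]) = 1.82 × 10^-5.
Since Ka ≪ C₀, [H+] ≈ √(Ka·C₀) = 4.86 × 10^-3 M.
pH = −log(4.86 × 10^-3) = 2.31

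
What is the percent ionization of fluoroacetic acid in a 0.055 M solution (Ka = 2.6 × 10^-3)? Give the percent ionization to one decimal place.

19.5%

FCH2COOH ⇌ FCH2COO- + H+; let x = [H+] at equilibrium.
Solve x² + 0.0026x − 0.000143 = 0 → x = 1.07 × 10^-2 M
Fraction ionized = 1.07 × 10^-2 / 0.055 = 0.1945 → 19.5%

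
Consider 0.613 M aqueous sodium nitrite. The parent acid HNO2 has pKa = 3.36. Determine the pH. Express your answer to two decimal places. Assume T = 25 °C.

NO2- is the conjugate base of the weak acid HNO2.
Ka = 10^(−3.36) = 4.37 × 10^-4
Kb = Kw/Ka = 1.0×10^-14 / 4.37 × 10^-4 = 2.29 × 10^-11
Kb = x²/(0.613 − x) = 2.29 × 10^-11
Neglecting x in the denominator: x = √(2.29 × 10^-11 × 0.613) = 3.75 × 10^-6 M
Check: 0.00061% ionized — well under 5%, approximation valid.
pOH = 5.43, so pH = 14.00 − pOH = 8.57

pH = 8.57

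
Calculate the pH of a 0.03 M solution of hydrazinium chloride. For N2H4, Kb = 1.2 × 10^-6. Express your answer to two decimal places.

pH = 4.80

N2H5+ is the conjugate acid of the weak base N2H4.
Ka = Kw/Kb = 1.0×10^-14 / 1.2 × 10^-6 = 8.33 × 10^-9
From the ICE table, Ka = x²/(0.03 − x) = 8.33 × 10^-9.
Assume x ≪ 0.03: x ≈ √(8.33 × 10^-9 × 0.03) = 1.58 × 10^-5 M
Check: 0.053% ionized — well under 5%, approximation valid.
pH = −log[H+] = −log(1.58 × 10^-5) = 4.80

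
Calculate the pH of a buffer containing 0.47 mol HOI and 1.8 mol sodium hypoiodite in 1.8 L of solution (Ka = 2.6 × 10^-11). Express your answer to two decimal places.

pH = 11.17

pKa = −log(2.6 × 10^-11) = 10.585
Using pH = pKa + log([base]/[acid]) with [base]/[acid] = 1.8/0.47:
pH = 10.585 + (+0.583) = 11.17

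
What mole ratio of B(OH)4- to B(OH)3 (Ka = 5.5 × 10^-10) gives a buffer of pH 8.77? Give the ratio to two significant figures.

pKa = -log(5.5 × 10^-10) = 9.260
pH = pKa + log(r) ⇒ log(r) = 8.77 − 9.260 = -0.490
r = [B(OH)4-]/[B(OH)3] = 10^(-0.490) = 0.324

ratio = 0.32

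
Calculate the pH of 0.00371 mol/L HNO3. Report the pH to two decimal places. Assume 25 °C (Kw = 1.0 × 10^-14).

HNO3 is a strong acid and dissociates completely, so [H+] = 0.00371 M.
pH = -log(0.00371) = 2.43

pH = 2.43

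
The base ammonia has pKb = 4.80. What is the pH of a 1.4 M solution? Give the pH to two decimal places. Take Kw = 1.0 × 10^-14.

pH = 11.67

NH3 + H2O ⇌ NH4+ + OH-
Kb = 10^(−4.80) = 1.58 × 10^-5
Kb = [OH-]²/(1.4 − [OH-]) = 1.58 × 10^-5
Neglecting [OH-] in the denominator: [OH-] = √(1.58 × 10^-5 × 1.4) = 4.70 × 10^-3 M
pOH = 2.33, so pH = 14.00 − pOH = 11.67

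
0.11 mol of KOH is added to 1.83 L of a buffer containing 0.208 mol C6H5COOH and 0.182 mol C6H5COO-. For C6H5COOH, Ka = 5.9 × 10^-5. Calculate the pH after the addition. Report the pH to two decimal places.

pH = 4.70

After neutralization: n(C6H5COOH) = 0.098 mol, n(C6H5COO-) = 0.292 mol.
pKa = −log(5.9 × 10^-5) = 4.229
pH = pKa + log([A⁻]/[HA]) = 4.229 + log(0.292/0.098) = 4.229 +0.474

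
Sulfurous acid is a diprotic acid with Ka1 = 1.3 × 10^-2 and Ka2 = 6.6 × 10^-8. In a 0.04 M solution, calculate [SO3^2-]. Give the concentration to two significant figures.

6.6 × 10^-8 M

First ionization gives [H+] ≈ [HSO3-] = 1.72 × 10^-2 M.
Second step: Ka2 = [H+][SO3^2-]/[HSO3-] ≈ [SO3^2-] (since [H+] ≈ [HSO3-]).
So [SO3^2-] ≈ Ka2.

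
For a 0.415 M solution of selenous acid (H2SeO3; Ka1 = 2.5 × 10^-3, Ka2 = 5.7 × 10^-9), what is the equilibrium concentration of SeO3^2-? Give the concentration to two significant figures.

First ionization gives [H+] ≈ [HSeO3-] = 3.10 × 10^-2 M.
Second step: Ka2 = [H+][SeO3^2-]/[HSeO3-] ≈ [SeO3^2-] (since [H+] ≈ [HSeO3-]).
So [SeO3^2-] ≈ Ka2.

5.7 × 10^-9 M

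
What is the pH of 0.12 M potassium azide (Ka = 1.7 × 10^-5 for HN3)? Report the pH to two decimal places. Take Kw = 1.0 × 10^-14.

pH = 8.92

N3- is the conjugate base of the weak acid HN3.
Kb = Kw/Ka = 1.0×10^-14 / 1.7 × 10^-5 = 5.88 × 10^-10
From the ICE table, Kb = x²/(0.12 − x) = 5.88 × 10^-10.
Since Kb ≪ C₀, x ≈ √(Kb·C₀) = 8.40 × 10^-6 M.
Check: 0.007% ionized — well under 5%, approximation valid.
pOH = −log(8.40 × 10^-6) = 5.08; pH = 14.00 − 5.08 = 8.92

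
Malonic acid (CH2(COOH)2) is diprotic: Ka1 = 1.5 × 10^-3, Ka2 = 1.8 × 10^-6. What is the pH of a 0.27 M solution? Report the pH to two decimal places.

Since Ka1 ≫ Ka2, the first ionization dominates [H+].
Ka1 = x²/(0.27 − x) = 1.5 × 10^-3
Solving the quadratic: x = (−Ka1 + √(Ka1² + 4·Ka1·C₀))/2 = 1.94 × 10^-2 M
pH = −log(1.94 × 10^-2) = 1.71

pH = 1.71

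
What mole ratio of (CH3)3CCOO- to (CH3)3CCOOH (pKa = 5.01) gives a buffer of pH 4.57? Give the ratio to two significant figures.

pH = pKa + log(r) ⇒ log(r) = 4.57 − 5.01 = -0.44
r = [(CH3)3CCOO-]/[(CH3)3CCOOH] = 10^(-0.44) = 0.363

ratio = 0.36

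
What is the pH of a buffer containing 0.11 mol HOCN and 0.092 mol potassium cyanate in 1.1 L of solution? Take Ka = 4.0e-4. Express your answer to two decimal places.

pH = 3.32

pKa = −log(4.0 × 10^-4) = 3.398
Using pH = pKa + log([base]/[acid]) with [base]/[acid] = 0.092/0.11:
pH = 3.398 + (-0.078) = 3.32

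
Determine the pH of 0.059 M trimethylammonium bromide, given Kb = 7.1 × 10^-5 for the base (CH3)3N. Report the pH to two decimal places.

pH = 5.54

(CH3)3NH+ is the conjugate acid of the weak base (CH3)3N.
Ka = Kw/Kb = 1.0×10^-14 / 7.1 × 10^-5 = 1.41 × 10^-10
From the ICE table, Ka = [H+]²/(0.059 − [H+]) = 1.41 × 10^-10.
Assume [H+] ≪ 0.059: [H+] ≈ √(1.41 × 10^-10 × 0.059) = 2.88 × 10^-6 M
pH = −log(2.88 × 10^-6) = 5.54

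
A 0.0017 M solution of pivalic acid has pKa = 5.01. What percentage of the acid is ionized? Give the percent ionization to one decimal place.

(CH3)3CCOOH ⇌ (CH3)3CCOO- + H+; let x = [H+] at equilibrium.
Ka = 10^(−5.01) = 9.77 × 10^-6
Ka = x²/(C₀ − x); solving the quadratic gives x = 1.24 × 10^-4 M.
% ionization = x/C₀ × 100% = 1.24 × 10^-4/0.0017 × 100% = 7.3%

7.3%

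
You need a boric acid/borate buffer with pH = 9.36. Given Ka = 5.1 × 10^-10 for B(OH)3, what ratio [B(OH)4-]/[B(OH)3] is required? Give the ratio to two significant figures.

ratio = 1.2

pKa = -log(5.1 × 10^-10) = 9.292
pH = pKa + log(r) ⇒ log(r) = 9.36 − 9.292 = +0.068
r = [B(OH)4-]/[B(OH)3] = 10^(+0.068) = 1.17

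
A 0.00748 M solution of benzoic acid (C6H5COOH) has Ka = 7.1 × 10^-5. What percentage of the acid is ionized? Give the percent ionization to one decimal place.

C6H5COOH ⇌ C6H5COO- + H+; let x = [H+] at equilibrium.
Solve x² + 7.1e-05x − 5.31e-07 = 0 → x = 6.94 × 10^-4 M
% ionization = x/C₀ × 100% = 6.94 × 10^-4/0.00748 × 100% = 9.3%

9.3%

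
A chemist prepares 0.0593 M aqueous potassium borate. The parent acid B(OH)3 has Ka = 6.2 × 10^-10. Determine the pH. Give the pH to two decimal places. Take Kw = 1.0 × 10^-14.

pH = 10.99

B(OH)4- is the conjugate base of the weak acid B(OH)3.
Kb = Kw/Ka = 1.0×10^-14 / 6.2 × 10^-10 = 1.61 × 10^-5
Let x = [OH-] at equilibrium. Kb = x²/(0.0593 − x).
Since Kb ≪ C₀, x ≈ √(Kb·C₀) = 9.77 × 10^-4 M.
pOH = −log(9.77 × 10^-4) = 3.01; pH = 14.00 − 3.01 = 10.99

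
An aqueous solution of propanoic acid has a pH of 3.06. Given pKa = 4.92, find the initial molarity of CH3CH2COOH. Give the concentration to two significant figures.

[H+] = 10^(-3.06) = 8.71 × 10^-4 M = x
Ka = 10^(−4.92) = 1.20 × 10^-5
Ka = x²/(C₀ − x) ⇒ C₀ = x + x²/Ka
C₀ = 8.71 × 10^-4 + (8.71 × 10^-4)²/(1.20 × 10^-5) = 6.41 × 10^-2 M

C₀ = 6.4 × 10^-2 M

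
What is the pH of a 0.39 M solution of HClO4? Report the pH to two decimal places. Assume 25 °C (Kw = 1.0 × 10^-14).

HClO4 is a strong acid and dissociates completely, so [H+] = 0.39 M.
pH = -log(0.39) = 0.41

pH = 0.41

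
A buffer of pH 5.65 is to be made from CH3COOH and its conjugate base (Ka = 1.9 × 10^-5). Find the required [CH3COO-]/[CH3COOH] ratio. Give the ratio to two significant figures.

pKa = -log(1.9 × 10^-5) = 4.721
pH = pKa + log(r) ⇒ log(r) = 5.65 − 4.721 = +0.929
r = [CH3COO-]/[CH3COOH] = 10^(+0.929) = 8.49

ratio = 8.5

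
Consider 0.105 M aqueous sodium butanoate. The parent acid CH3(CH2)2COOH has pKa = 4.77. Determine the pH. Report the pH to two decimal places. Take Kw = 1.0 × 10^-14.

pH = 8.90

CH3(CH2)2COO- is the conjugate base of the weak acid CH3(CH2)2COOH.
Ka = 10^(−4.77) = 1.70 × 10^-5
Kb = Kw/Ka = 1.0×10^-14 / 1.70 × 10^-5 = 5.88 × 10^-10
Kb = [OH-]²/(0.105 − [OH-]) = 5.88 × 10^-10
Since Kb ≪ C₀, [OH-] ≈ √(Kb·C₀) = 7.86 × 10^-6 M.
pOH = 5.10, so pH = 14.00 − pOH = 8.90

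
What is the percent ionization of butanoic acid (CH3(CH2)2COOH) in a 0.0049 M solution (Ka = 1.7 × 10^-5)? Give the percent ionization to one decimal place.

CH3(CH2)2COOH ⇌ CH3(CH2)2COO- + H+; let x = [H+] at equilibrium.
Ka = x²/(C₀ − x); solving the quadratic gives x = 2.80 × 10^-4 M.
Fraction ionized = 2.80 × 10^-4 / 0.0049 = 0.0571 → 5.7%

5.7%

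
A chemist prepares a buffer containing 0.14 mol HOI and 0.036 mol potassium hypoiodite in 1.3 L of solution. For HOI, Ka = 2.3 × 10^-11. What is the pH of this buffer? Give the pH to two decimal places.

pH = 10.05

pKa = −log(2.3 × 10^-11) = 10.638
Henderson–Hasselbalch: pH = pKa + log([OI-]/[HOI]) = 10.638 + log(0.036/0.14)
pH = 10.638 + (-0.590) = 10.05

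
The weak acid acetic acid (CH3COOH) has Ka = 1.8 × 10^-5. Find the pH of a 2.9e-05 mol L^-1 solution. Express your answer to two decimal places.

CH3COOH ⇌ CH3COO- + H+
Ka = [H+]²/(2.9e-05 − [H+]) = 1.8 × 10^-5
The 5% rule fails; solving [H+]² + Ka·[H+] − Ka·C₀ = 0 exactly:
[H+] = (−Ka + √(Ka² + 4·Ka·C₀))/2 = 1.56 × 10^-5 M
pH = −log(1.56 × 10^-5) = 4.81

pH = 4.81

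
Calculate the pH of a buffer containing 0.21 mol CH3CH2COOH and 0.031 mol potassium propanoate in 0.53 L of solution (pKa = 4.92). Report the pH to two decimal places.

Henderson–Hasselbalch: pH = pKa + log([CH3CH2COO-]/[CH3CH2COOH]) = 4.92 + log(0.031/0.21)
pH = 4.92 + (-0.831) = 4.09

pH = 4.09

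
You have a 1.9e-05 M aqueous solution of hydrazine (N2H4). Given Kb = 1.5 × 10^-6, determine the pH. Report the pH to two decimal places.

N2H4 + H2O ⇌ N2H5+ + OH-
Kb = [OH-]²/(1.9e-05 − [OH-]) = 1.5 × 10^-6
[OH-] is not negligible relative to C₀; solve [OH-]² + 1.5e-06·[OH-] − 2.85e-11 = 0.
[OH-] = (−Kb + √(Kb² + 4·Kb·C₀))/2 = 4.64 × 10^-6 M
pOH = 5.33, so pH = 14.00 − pOH = 8.67

pH = 8.67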